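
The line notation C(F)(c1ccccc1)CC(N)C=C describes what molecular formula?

C11H14FN

Heavy atoms from the SMILES: 11 C, 1 F, 1 N.
Implicit hydrogens by atom environment:
  5 × C (aromatic): 1 H each → 5
  3 × C: 1 H each → 3
  2 × C: 2 H each → 4
  1 × C (aromatic): no H
  1 × F: no H
  1 × N: 2 H
  Total hydrogens = 14.
Molecular formula: C11H14FN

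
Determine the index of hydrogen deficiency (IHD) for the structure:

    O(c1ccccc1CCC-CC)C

4

Molecular formula from the SMILES: C12H18O.
DoU = (2C + 2 + N − H − X)/2 = (2·12 + 2 + 0 − 18 − 0)/2 = 8/2 = 4.
(Structurally: 1 ring(s) + 3 π bond(s) = 4.)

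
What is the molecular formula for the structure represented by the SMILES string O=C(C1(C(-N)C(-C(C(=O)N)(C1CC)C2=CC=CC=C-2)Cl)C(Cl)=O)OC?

C17H20Cl2N2O4

Heavy atoms from the SMILES: 17 C, 2 Cl, 2 N, 4 O.
Implicit hydrogens by atom environment:
  5 × C (aromatic): 1 H each → 5
  5 × C: no H
  4 × O: no H
  3 × C: 1 H each → 3
  2 × C: 3 H each → 6
  2 × Cl: no H
  2 × N: 2 H each → 4
  1 × C: 2 H
  1 × C (aromatic): no H
  Total hydrogens = 20.
Molecular formula: C17H20Cl2N2O4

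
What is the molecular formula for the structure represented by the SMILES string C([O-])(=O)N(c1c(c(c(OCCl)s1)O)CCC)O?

C9H11ClNO5S-

Heavy atoms from the SMILES: 9 C, 1 Cl, 1 N, 5 O, 1 S.
Implicit hydrogens by atom environment:
  4 × C (aromatic): no H
  3 × C: 2 H each → 6
  2 × O: 1 H each → 2
  2 × O: no H
  1 × C: 3 H
  1 × C: no H
  1 × Cl: no H
  1 × N: no H
  1 × O (charge -1): no H
  1 × S (aromatic): no H
  Total hydrogens = 11.
Net charge -1.
Molecular formula: C9H11ClNO5S-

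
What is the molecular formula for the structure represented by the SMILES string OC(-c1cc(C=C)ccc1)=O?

Heavy atoms from the SMILES: 9 C, 2 O.
Implicit hydrogens by atom environment:
  4 × C (aromatic): 1 H each → 4
  2 × C (aromatic): no H
  1 × C: 2 H
  1 × C: 1 H
  1 × C: no H
  1 × O: 1 H
  1 × O: no H
  Total hydrogens = 8.
Molecular formula: C9H8O2

C9H8O2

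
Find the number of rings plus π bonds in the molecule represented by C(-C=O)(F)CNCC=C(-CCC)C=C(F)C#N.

Molecular formula from the SMILES: C12H16F2N2O.
DoU = (2C + 2 + N − H − X)/2 = (2·12 + 2 + 2 − 16 − 2)/2 = 10/2 = 5.
(Structurally: 0 ring(s) + 5 π bond(s) = 5.)

5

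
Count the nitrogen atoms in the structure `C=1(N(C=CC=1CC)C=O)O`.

The symbol for nitrogen appears 1 time in the SMILES.

1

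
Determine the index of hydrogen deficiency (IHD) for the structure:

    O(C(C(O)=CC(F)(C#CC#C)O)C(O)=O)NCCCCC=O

7

Molecular formula from the SMILES: C14H16FNO6.
DoU = (2C + 2 + N − H − X)/2 = (2·14 + 2 + 1 − 16 − 1)/2 = 14/2 = 7.
(Structurally: 0 ring(s) + 7 π bond(s) = 7.)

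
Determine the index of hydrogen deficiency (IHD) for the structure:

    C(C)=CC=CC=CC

Molecular formula from the SMILES: C8H12.
DoU = (2C + 2 + N − H − X)/2 = (2·8 + 2 + 0 − 12 − 0)/2 = 6/2 = 3.
(Structurally: 0 ring(s) + 3 π bond(s) = 3.)

3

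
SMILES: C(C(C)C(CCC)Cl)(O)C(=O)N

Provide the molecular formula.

Heavy atoms from the SMILES: 8 C, 1 Cl, 1 N, 2 O.
Implicit hydrogens by atom environment:
  3 × C: 1 H each → 3
  2 × C: 3 H each → 6
  2 × C: 2 H each → 4
  1 × C: no H
  1 × Cl: no H
  1 × N: 2 H
  1 × O: 1 H
  1 × O: no H
  Total hydrogens = 16.
Molecular formula: C8H16ClNO2

C8H16ClNO2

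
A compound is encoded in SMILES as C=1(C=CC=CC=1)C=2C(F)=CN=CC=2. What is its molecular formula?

Heavy atoms from the SMILES: 11 C, 1 F, 1 N.
Implicit hydrogens by atom environment:
  8 × C (aromatic): 1 H each → 8
  3 × C (aromatic): no H
  1 × F: no H
  1 × N (aromatic): no H
  Total hydrogens = 8.
Molecular formula: C11H8FN

C11H8FN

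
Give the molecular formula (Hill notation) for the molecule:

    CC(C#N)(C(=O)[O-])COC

Heavy atoms from the SMILES: 6 C, 1 N, 3 O.
Implicit hydrogens by atom environment:
  3 × C: no H
  2 × C: 3 H each → 6
  2 × O: no H
  1 × C: 2 H
  1 × N: no H
  1 × O (charge -1): no H
  Total hydrogens = 8.
Net charge -1.
Molecular formula: C6H8NO3-

C6H8NO3-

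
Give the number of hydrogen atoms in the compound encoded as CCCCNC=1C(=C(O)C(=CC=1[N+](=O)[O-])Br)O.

Hydrogens are implicit in SMILES; fill each atom to its normal valence:
  5 × C (aromatic): no H
  3 × C: 2 H each → 6
  2 × O: 1 H each → 2
  1 × Br: no H
  1 × C: 3 H
  1 × C (aromatic): 1 H
  1 × N: 1 H
  1 × N (charge +1): no H
  1 × O: no H
  1 × O (charge -1): no H
  Total hydrogens = 13.

13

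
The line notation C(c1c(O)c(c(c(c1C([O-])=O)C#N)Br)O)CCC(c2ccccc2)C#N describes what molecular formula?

C19H14BrN2O4-

Heavy atoms from the SMILES: 1 Br, 19 C, 2 N, 4 O.
Implicit hydrogens by atom environment:
  7 × C (aromatic): no H
  5 × C (aromatic): 1 H each → 5
  3 × C: 2 H each → 6
  3 × C: no H
  2 × N: no H
  2 × O: 1 H each → 2
  1 × Br: no H
  1 × C: 1 H
  1 × O: no H
  1 × O (charge -1): no H
  Total hydrogens = 14.
Net charge -1.
Molecular formula: C19H14BrN2O4-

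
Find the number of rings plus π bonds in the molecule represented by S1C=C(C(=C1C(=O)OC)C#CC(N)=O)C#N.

9

Molecular formula from the SMILES: C10H6N2O3S.
DoU = (2C + 2 + N − H − X)/2 = (2·10 + 2 + 2 − 6 − 0)/2 = 18/2 = 9.
(Structurally: 1 ring(s) + 8 π bond(s) = 9.)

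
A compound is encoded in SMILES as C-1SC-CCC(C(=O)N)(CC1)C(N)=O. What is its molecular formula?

C9H16N2O2S

Heavy atoms from the SMILES: 9 C, 2 N, 2 O, 1 S.
Implicit hydrogens by atom environment:
  6 × C: 2 H each → 12
  3 × C: no H
  2 × N: 2 H each → 4
  2 × O: no H
  1 × S: no H
  Total hydrogens = 16.
Molecular formula: C9H16N2O2S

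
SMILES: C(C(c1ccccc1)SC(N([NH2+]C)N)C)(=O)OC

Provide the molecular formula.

Heavy atoms from the SMILES: 12 C, 3 N, 2 O, 1 S.
Implicit hydrogens by atom environment:
  5 × C (aromatic): 1 H each → 5
  3 × C: 3 H each → 9
  2 × C: 1 H each → 2
  2 × O: no H
  1 × C: no H
  1 × C (aromatic): no H
  1 × N: 2 H
  1 × N (charge +1): 2 H
  1 × N: no H
  1 × S: no H
  Total hydrogens = 20.
Net charge +1.
Molecular formula: C12H20N3O2S+

C12H20N3O2S+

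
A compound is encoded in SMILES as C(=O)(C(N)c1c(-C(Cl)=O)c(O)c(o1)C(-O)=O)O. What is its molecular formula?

Heavy atoms from the SMILES: 8 C, 1 Cl, 1 N, 7 O.
Implicit hydrogens by atom environment:
  4 × C (aromatic): no H
  3 × C: no H
  3 × O: 1 H each → 3
  3 × O: no H
  1 × C: 1 H
  1 × Cl: no H
  1 × N: 2 H
  1 × O (aromatic): no H
  Total hydrogens = 6.
Molecular formula: C8H6ClNO7

C8H6ClNO7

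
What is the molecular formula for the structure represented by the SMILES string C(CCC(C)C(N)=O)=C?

Heavy atoms from the SMILES: 7 C, 1 N, 1 O.
Implicit hydrogens by atom environment:
  3 × C: 2 H each → 6
  2 × C: 1 H each → 2
  1 × C: 3 H
  1 × C: no H
  1 × N: 2 H
  1 × O: no H
  Total hydrogens = 13.
Molecular formula: C7H13NO

C7H13NO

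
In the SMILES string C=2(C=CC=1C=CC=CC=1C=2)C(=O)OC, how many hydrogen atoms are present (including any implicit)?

10

Hydrogens are implicit in SMILES; fill each atom to its normal valence:
  7 × C (aromatic): 1 H each → 7
  3 × C (aromatic): no H
  2 × O: no H
  1 × C: 3 H
  1 × C: no H
  Total hydrogens = 10.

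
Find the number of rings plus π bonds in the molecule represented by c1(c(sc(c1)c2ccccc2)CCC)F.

Molecular formula from the SMILES: C13H13FS.
DoU = (2C + 2 + N − H − X)/2 = (2·13 + 2 + 0 − 13 − 1)/2 = 14/2 = 7.
(Structurally: 2 ring(s) + 5 π bond(s) = 7.)

7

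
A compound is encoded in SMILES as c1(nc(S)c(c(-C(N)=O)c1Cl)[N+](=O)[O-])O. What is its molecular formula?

Heavy atoms from the SMILES: 6 C, 1 Cl, 3 N, 4 O, 1 S.
Implicit hydrogens by atom environment:
  5 × C (aromatic): no H
  2 × O: no H
  1 × C: no H
  1 × Cl: no H
  1 × N: 2 H
  1 × N (aromatic): no H
  1 × N (charge +1): no H
  1 × O: 1 H
  1 × O (charge -1): no H
  1 × S: 1 H
  Total hydrogens = 4.
Molecular formula: C6H4ClN3O4S

C6H4ClN3O4S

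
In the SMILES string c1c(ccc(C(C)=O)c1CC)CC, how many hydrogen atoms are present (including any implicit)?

16

Hydrogens are implicit in SMILES; fill each atom to its normal valence:
  3 × C: 3 H each → 9
  3 × C (aromatic): 1 H each → 3
  3 × C (aromatic): no H
  2 × C: 2 H each → 4
  1 × C: no H
  1 × O: no H
  Total hydrogens = 16.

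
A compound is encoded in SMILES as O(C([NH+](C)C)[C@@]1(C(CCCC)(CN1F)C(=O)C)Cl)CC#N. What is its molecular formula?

C14H24ClFN3O2+

Heavy atoms from the SMILES: 14 C, 1 Cl, 1 F, 3 N, 2 O.
Implicit hydrogens by atom environment:
  5 × C: 2 H each → 10
  4 × C: 3 H each → 12
  4 × C: no H
  2 × N: no H
  2 × O: no H
  1 × C: 1 H
  1 × Cl: no H
  1 × F: no H
  1 × N (charge +1): 1 H
  Total hydrogens = 24.
Net charge +1.
Molecular formula: C14H24ClFN3O2+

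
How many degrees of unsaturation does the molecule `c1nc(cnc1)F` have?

Molecular formula from the SMILES: C4H3FN2.
DoU = (2C + 2 + N − H − X)/2 = (2·4 + 2 + 2 − 3 − 1)/2 = 8/2 = 4.
(Structurally: 1 ring(s) + 3 π bond(s) = 4.)

4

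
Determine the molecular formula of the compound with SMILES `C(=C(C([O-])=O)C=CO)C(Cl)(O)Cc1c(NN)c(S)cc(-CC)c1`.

Heavy atoms from the SMILES: 15 C, 1 Cl, 2 N, 4 O, 1 S.
Implicit hydrogens by atom environment:
  4 × C (aromatic): no H
  3 × C: 1 H each → 3
  3 × C: no H
  2 × C: 2 H each → 4
  2 × C (aromatic): 1 H each → 2
  2 × O: 1 H each → 2
  1 × C: 3 H
  1 × Cl: no H
  1 × N: 2 H
  1 × N: 1 H
  1 × O: no H
  1 × O (charge -1): no H
  1 × S: 1 H
  Total hydrogens = 18.
Net charge -1.
Molecular formula: C15H18ClN2O4S-

C15H18ClN2O4S-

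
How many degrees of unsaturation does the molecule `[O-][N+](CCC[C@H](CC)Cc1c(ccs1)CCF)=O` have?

4

Molecular formula from the SMILES: C13H20FNO2S.
DoU = (2C + 2 + N − H − X)/2 = (2·13 + 2 + 1 − 20 − 1)/2 = 8/2 = 4.
(Structurally: 1 ring(s) + 3 π bond(s) = 4.)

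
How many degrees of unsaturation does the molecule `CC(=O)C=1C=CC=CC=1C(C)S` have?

5

Molecular formula from the SMILES: C10H12OS.
DoU = (2C + 2 + N − H − X)/2 = (2·10 + 2 + 0 − 12 − 0)/2 = 10/2 = 5.
(Structurally: 1 ring(s) + 4 π bond(s) = 5.)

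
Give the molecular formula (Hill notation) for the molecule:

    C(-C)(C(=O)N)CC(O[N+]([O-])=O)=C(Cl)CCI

Heavy atoms from the SMILES: 8 C, 1 Cl, 1 I, 2 N, 4 O.
Implicit hydrogens by atom environment:
  3 × C: 2 H each → 6
  3 × C: no H
  3 × O: no H
  1 × C: 3 H
  1 × C: 1 H
  1 × Cl: no H
  1 × I: no H
  1 × N: 2 H
  1 × N (charge +1): no H
  1 × O (charge -1): no H
  Total hydrogens = 12.
Molecular formula: C8H12ClIN2O4

C8H12ClIN2O4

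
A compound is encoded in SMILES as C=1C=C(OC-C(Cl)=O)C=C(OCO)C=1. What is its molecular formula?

Heavy atoms from the SMILES: 9 C, 1 Cl, 4 O.
Implicit hydrogens by atom environment:
  4 × C (aromatic): 1 H each → 4
  3 × O: no H
  2 × C: 2 H each → 4
  2 × C (aromatic): no H
  1 × C: no H
  1 × Cl: no H
  1 × O: 1 H
  Total hydrogens = 9.
Molecular formula: C9H9ClO4

C9H9ClO4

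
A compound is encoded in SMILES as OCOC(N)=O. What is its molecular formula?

Heavy atoms from the SMILES: 2 C, 1 N, 3 O.
Implicit hydrogens by atom environment:
  2 × O: no H
  1 × C: 2 H
  1 × C: no H
  1 × N: 2 H
  1 × O: 1 H
  Total hydrogens = 5.
Molecular formula: C2H5NO3

C2H5NO3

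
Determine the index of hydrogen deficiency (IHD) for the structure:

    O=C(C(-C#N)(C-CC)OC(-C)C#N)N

Molecular formula from the SMILES: C9H13N3O2.
DoU = (2C + 2 + N − H − X)/2 = (2·9 + 2 + 3 − 13 − 0)/2 = 10/2 = 5.
(Structurally: 0 ring(s) + 5 π bond(s) = 5.)

5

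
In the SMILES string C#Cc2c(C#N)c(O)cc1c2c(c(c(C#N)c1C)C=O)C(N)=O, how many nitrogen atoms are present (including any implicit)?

The symbol for nitrogen appears 3 times in the SMILES.

3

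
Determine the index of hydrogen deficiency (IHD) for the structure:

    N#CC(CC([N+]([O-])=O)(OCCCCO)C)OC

3

Molecular formula from the SMILES: C10H18N2O5.
DoU = (2C + 2 + N − H − X)/2 = (2·10 + 2 + 2 − 18 − 0)/2 = 6/2 = 3.
(Structurally: 0 ring(s) + 3 π bond(s) = 3.)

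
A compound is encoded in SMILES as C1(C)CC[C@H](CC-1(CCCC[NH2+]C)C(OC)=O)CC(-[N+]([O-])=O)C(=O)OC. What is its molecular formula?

Heavy atoms from the SMILES: 18 C, 2 N, 6 O.
Implicit hydrogens by atom environment:
  8 × C: 2 H each → 16
  5 × O: no H
  4 × C: 3 H each → 12
  3 × C: 1 H each → 3
  3 × C: no H
  1 × N (charge +1): 2 H
  1 × N (charge +1): no H
  1 × O (charge -1): no H
  Total hydrogens = 33.
Net charge +1.
Molecular formula: C18H33N2O6+

C18H33N2O6+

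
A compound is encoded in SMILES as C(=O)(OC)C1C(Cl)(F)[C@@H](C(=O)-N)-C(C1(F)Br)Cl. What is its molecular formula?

Heavy atoms from the SMILES: 1 Br, 8 C, 2 Cl, 2 F, 1 N, 3 O.
Implicit hydrogens by atom environment:
  4 × C: no H
  3 × C: 1 H each → 3
  3 × O: no H
  2 × Cl: no H
  2 × F: no H
  1 × Br: no H
  1 × C: 3 H
  1 × N: 2 H
  Total hydrogens = 8.
Molecular formula: C8H8BrCl2F2NO3

C8H8BrCl2F2NO3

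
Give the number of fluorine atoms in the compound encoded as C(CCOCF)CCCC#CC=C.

The symbol for fluorine appears 1 time in the SMILES.

1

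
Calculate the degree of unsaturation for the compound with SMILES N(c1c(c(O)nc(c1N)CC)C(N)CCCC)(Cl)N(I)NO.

Molecular formula from the SMILES: C12H22ClIN6O2.
DoU = (2C + 2 + N − H − X)/2 = (2·12 + 2 + 6 − 22 − 2)/2 = 8/2 = 4.
(Structurally: 1 ring(s) + 3 π bond(s) = 4.)

4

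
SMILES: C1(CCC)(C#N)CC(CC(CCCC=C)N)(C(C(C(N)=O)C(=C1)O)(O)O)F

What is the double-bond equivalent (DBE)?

Molecular formula from the SMILES: C19H30FN3O4.
DoU = (2C + 2 + N − H − X)/2 = (2·19 + 2 + 3 − 30 − 1)/2 = 12/2 = 6.
(Structurally: 1 ring(s) + 5 π bond(s) = 6.)

6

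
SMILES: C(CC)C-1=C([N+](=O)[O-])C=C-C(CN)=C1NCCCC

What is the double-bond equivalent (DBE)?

Molecular formula from the SMILES: C14H23N3O2.
DoU = (2C + 2 + N − H − X)/2 = (2·14 + 2 + 3 − 23 − 0)/2 = 10/2 = 5.
(Structurally: 1 ring(s) + 4 π bond(s) = 5.)

5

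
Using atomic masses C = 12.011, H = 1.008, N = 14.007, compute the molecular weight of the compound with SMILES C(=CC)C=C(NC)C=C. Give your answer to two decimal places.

123.20

Molecular formula: C8H13N.
M = 8×12.011 + 13×1.008 + 1×14.007 = 123.20 g/mol.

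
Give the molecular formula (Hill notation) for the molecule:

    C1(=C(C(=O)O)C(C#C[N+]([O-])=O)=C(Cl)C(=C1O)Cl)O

Heavy atoms from the SMILES: 9 C, 2 Cl, 1 N, 6 O.
Implicit hydrogens by atom environment:
  6 × C (aromatic): no H
  3 × C: no H
  3 × O: 1 H each → 3
  2 × Cl: no H
  2 × O: no H
  1 × N (charge +1): no H
  1 × O (charge -1): no H
  Total hydrogens = 3.
Molecular formula: C9H3Cl2NO6

C9H3Cl2NO6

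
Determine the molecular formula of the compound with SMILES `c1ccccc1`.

C6H6

Heavy atoms from the SMILES: 6 C.
Implicit hydrogens by atom environment:
  6 × C (aromatic): 1 H each → 6
  Total hydrogens = 6.
Molecular formula: C6H6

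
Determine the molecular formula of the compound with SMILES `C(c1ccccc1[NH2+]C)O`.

C8H12NO+

Heavy atoms from the SMILES: 8 C, 1 N, 1 O.
Implicit hydrogens by atom environment:
  4 × C (aromatic): 1 H each → 4
  2 × C (aromatic): no H
  1 × C: 3 H
  1 × C: 2 H
  1 × N (charge +1): 2 H
  1 × O: 1 H
  Total hydrogens = 12.
Net charge +1.
Molecular formula: C8H12NO+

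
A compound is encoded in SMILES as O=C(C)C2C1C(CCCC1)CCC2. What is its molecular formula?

C12H20O

Heavy atoms from the SMILES: 12 C, 1 O.
Implicit hydrogens by atom environment:
  7 × C: 2 H each → 14
  3 × C: 1 H each → 3
  1 × C: 3 H
  1 × C: no H
  1 × O: no H
  Total hydrogens = 20.
Molecular formula: C12H20O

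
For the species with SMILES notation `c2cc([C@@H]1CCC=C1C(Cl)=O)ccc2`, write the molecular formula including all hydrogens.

C12H11ClO

Heavy atoms from the SMILES: 12 C, 1 Cl, 1 O.
Implicit hydrogens by atom environment:
  5 × C (aromatic): 1 H each → 5
  2 × C: 2 H each → 4
  2 × C: 1 H each → 2
  2 × C: no H
  1 × C (aromatic): no H
  1 × Cl: no H
  1 × O: no H
  Total hydrogens = 11.
Molecular formula: C12H11ClO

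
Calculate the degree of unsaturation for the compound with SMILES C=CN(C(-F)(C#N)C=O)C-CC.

Molecular formula from the SMILES: C8H11FN2O.
DoU = (2C + 2 + N − H − X)/2 = (2·8 + 2 + 2 − 11 − 1)/2 = 8/2 = 4.
(Structurally: 0 ring(s) + 4 π bond(s) = 4.)

4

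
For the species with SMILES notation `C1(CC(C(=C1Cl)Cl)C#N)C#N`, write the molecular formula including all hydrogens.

Heavy atoms from the SMILES: 7 C, 2 Cl, 2 N.
Implicit hydrogens by atom environment:
  4 × C: no H
  2 × C: 1 H each → 2
  2 × Cl: no H
  2 × N: no H
  1 × C: 2 H
  Total hydrogens = 4.
Molecular formula: C7H4Cl2N2

C7H4Cl2N2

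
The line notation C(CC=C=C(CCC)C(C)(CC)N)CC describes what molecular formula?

C14H27N

Heavy atoms from the SMILES: 14 C, 1 N.
Implicit hydrogens by atom environment:
  6 × C: 2 H each → 12
  4 × C: 3 H each → 12
  3 × C: no H
  1 × C: 1 H
  1 × N: 2 H
  Total hydrogens = 27.
Molecular formula: C14H27N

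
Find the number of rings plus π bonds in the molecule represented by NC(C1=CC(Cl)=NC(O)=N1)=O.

Molecular formula from the SMILES: C5H4ClN3O2.
DoU = (2C + 2 + N − H − X)/2 = (2·5 + 2 + 3 − 4 − 1)/2 = 10/2 = 5.
(Structurally: 1 ring(s) + 4 π bond(s) = 5.)

5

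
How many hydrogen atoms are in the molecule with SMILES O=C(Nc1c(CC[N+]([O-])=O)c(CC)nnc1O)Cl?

11

Hydrogens are implicit in SMILES; fill each atom to its normal valence:
  4 × C (aromatic): no H
  3 × C: 2 H each → 6
  2 × N (aromatic): no H
  2 × O: no H
  1 × C: 3 H
  1 × C: no H
  1 × Cl: no H
  1 × N: 1 H
  1 × N (charge +1): no H
  1 × O: 1 H
  1 × O (charge -1): no H
  Total hydrogens = 11.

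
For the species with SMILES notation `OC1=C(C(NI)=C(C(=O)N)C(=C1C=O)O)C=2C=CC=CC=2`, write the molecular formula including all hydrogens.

Heavy atoms from the SMILES: 14 C, 1 I, 2 N, 4 O.
Implicit hydrogens by atom environment:
  7 × C (aromatic): no H
  5 × C (aromatic): 1 H each → 5
  2 × O: 1 H each → 2
  2 × O: no H
  1 × C: 1 H
  1 × C: no H
  1 × I: no H
  1 × N: 2 H
  1 × N: 1 H
  Total hydrogens = 11.
Molecular formula: C14H11IN2O4

C14H11IN2O4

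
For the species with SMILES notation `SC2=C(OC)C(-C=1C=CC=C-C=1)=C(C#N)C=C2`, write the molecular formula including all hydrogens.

C14H11NOS

Heavy atoms from the SMILES: 14 C, 1 N, 1 O, 1 S.
Implicit hydrogens by atom environment:
  7 × C (aromatic): 1 H each → 7
  5 × C (aromatic): no H
  1 × C: 3 H
  1 × C: no H
  1 × N: no H
  1 × O: no H
  1 × S: 1 H
  Total hydrogens = 11.
Molecular formula: C14H11NOS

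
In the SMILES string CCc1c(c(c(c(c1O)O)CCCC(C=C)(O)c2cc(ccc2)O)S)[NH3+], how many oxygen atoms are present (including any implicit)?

4

The symbol for oxygen appears 4 times in the SMILES.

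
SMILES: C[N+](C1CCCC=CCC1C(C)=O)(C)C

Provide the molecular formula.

C13H24NO+

Heavy atoms from the SMILES: 13 C, 1 N, 1 O.
Implicit hydrogens by atom environment:
  4 × C: 3 H each → 12
  4 × C: 2 H each → 8
  4 × C: 1 H each → 4
  1 × C: no H
  1 × N (charge +1): no H
  1 × O: no H
  Total hydrogens = 24.
Net charge +1.
Molecular formula: C13H24NO+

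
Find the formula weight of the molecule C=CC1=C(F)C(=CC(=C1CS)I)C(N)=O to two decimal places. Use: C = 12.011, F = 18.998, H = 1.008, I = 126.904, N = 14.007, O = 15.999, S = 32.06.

337.15

Molecular formula: C10H9FINOS.
M = 10×12.011 + 1×18.998 + 9×1.008 + 1×126.904 + 1×14.007 + 1×15.999 + 1×32.06 = 337.15 g/mol.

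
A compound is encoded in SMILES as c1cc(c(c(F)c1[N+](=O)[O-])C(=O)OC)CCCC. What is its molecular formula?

C12H14FNO4

Heavy atoms from the SMILES: 12 C, 1 F, 1 N, 4 O.
Implicit hydrogens by atom environment:
  4 × C (aromatic): no H
  3 × C: 2 H each → 6
  3 × O: no H
  2 × C: 3 H each → 6
  2 × C (aromatic): 1 H each → 2
  1 × C: no H
  1 × F: no H
  1 × N (charge +1): no H
  1 × O (charge -1): no H
  Total hydrogens = 14.
Molecular formula: C12H14FNO4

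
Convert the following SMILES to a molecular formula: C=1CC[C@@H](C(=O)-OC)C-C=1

C8H12O2

Heavy atoms from the SMILES: 8 C, 2 O.
Implicit hydrogens by atom environment:
  3 × C: 2 H each → 6
  3 × C: 1 H each → 3
  2 × O: no H
  1 × C: 3 H
  1 × C: no H
  Total hydrogens = 12.
Molecular formula: C8H12O2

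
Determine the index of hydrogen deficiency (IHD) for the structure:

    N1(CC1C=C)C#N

Molecular formula from the SMILES: C5H6N2.
DoU = (2C + 2 + N − H − X)/2 = (2·5 + 2 + 2 − 6 − 0)/2 = 8/2 = 4.
(Structurally: 1 ring(s) + 3 π bond(s) = 4.)

4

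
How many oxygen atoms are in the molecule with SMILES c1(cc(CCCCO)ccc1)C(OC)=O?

The symbol for oxygen appears 3 times in the SMILES.

3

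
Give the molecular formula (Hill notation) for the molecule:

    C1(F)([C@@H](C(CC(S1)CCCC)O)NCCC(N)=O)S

Heavy atoms from the SMILES: 12 C, 1 F, 2 N, 2 O, 2 S.
Implicit hydrogens by atom environment:
  6 × C: 2 H each → 12
  3 × C: 1 H each → 3
  2 × C: no H
  1 × C: 3 H
  1 × F: no H
  1 × N: 2 H
  1 × N: 1 H
  1 × O: 1 H
  1 × O: no H
  1 × S: 1 H
  1 × S: no H
  Total hydrogens = 23.
Molecular formula: C12H23FN2O2S2

C12H23FN2O2S2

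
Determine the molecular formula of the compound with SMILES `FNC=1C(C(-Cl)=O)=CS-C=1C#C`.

Heavy atoms from the SMILES: 7 C, 1 Cl, 1 F, 1 N, 1 O, 1 S.
Implicit hydrogens by atom environment:
  3 × C (aromatic): no H
  2 × C: no H
  1 × C (aromatic): 1 H
  1 × C: 1 H
  1 × Cl: no H
  1 × F: no H
  1 × N: 1 H
  1 × O: no H
  1 × S (aromatic): no H
  Total hydrogens = 3.
Molecular formula: C7H3ClFNOS

C7H3ClFNOS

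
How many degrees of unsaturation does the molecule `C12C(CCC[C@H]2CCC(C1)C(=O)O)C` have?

Molecular formula from the SMILES: C12H20O2.
DoU = (2C + 2 + N − H − X)/2 = (2·12 + 2 + 0 − 20 − 0)/2 = 6/2 = 3.
(Structurally: 2 ring(s) + 1 π bond(s) = 3.)

3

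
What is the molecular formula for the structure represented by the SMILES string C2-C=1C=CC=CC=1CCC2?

Heavy atoms from the SMILES: 10 C.
Implicit hydrogens by atom environment:
  4 × C: 2 H each → 8
  4 × C (aromatic): 1 H each → 4
  2 × C (aromatic): no H
  Total hydrogens = 12.
Molecular formula: C10H12

C10H12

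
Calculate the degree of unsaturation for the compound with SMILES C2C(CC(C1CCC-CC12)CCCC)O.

Molecular formula from the SMILES: C14H26O.
DoU = (2C + 2 + N − H − X)/2 = (2·14 + 2 + 0 − 26 − 0)/2 = 4/2 = 2.
(Structurally: 2 ring(s) + 0 π bond(s) = 2.)

2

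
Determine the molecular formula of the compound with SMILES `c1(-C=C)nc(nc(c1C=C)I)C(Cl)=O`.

C9H6ClIN2O

Heavy atoms from the SMILES: 9 C, 1 Cl, 1 I, 2 N, 1 O.
Implicit hydrogens by atom environment:
  4 × C (aromatic): no H
  2 × C: 2 H each → 4
  2 × C: 1 H each → 2
  2 × N (aromatic): no H
  1 × C: no H
  1 × Cl: no H
  1 × I: no H
  1 × O: no H
  Total hydrogens = 6.
Molecular formula: C9H6ClIN2O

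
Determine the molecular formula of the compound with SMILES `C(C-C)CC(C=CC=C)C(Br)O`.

Heavy atoms from the SMILES: 1 Br, 10 C, 1 O.
Implicit hydrogens by atom environment:
  5 × C: 1 H each → 5
  4 × C: 2 H each → 8
  1 × Br: no H
  1 × C: 3 H
  1 × O: 1 H
  Total hydrogens = 17.
Molecular formula: C10H17BrO

C10H17BrO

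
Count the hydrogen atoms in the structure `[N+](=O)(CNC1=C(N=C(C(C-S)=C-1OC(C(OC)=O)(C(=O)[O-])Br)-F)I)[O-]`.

Hydrogens are implicit in SMILES; fill each atom to its normal valence:
  5 × C (aromatic): no H
  5 × O: no H
  3 × C: no H
  2 × C: 2 H each → 4
  2 × O (charge -1): no H
  1 × Br: no H
  1 × C: 3 H
  1 × F: no H
  1 × I: no H
  1 × N: 1 H
  1 × N (aromatic): no H
  1 × N (charge +1): no H
  1 × S: 1 H
  Total hydrogens = 9.

9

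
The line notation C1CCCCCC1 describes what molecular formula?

Heavy atoms from the SMILES: 7 C.
Implicit hydrogens by atom environment:
  7 × C: 2 H each → 14
  Total hydrogens = 14.
Molecular formula: C7H14

C7H14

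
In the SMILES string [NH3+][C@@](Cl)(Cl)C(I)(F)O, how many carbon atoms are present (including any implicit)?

The symbol for carbon appears 2 times in the SMILES. (Cl is a single chlorine, not C + l.)

2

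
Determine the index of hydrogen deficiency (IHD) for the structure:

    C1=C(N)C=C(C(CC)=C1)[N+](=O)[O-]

Molecular formula from the SMILES: C8H10N2O2.
DoU = (2C + 2 + N − H − X)/2 = (2·8 + 2 + 2 − 10 − 0)/2 = 10/2 = 5.
(Structurally: 1 ring(s) + 4 π bond(s) = 5.)

5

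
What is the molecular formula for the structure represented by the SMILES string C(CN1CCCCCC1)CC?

C10H21N

Heavy atoms from the SMILES: 10 C, 1 N.
Implicit hydrogens by atom environment:
  9 × C: 2 H each → 18
  1 × C: 3 H
  1 × N: no H
  Total hydrogens = 21.
Molecular formula: C10H21N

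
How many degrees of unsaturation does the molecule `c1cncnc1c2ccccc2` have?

8

Molecular formula from the SMILES: C10H8N2.
DoU = (2C + 2 + N − H − X)/2 = (2·10 + 2 + 2 − 8 − 0)/2 = 16/2 = 8.
(Structurally: 2 ring(s) + 6 π bond(s) = 8.)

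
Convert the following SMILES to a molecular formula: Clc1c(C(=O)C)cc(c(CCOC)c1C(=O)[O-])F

Heavy atoms from the SMILES: 12 C, 1 Cl, 1 F, 4 O.
Implicit hydrogens by atom environment:
  5 × C (aromatic): no H
  3 × O: no H
  2 × C: 3 H each → 6
  2 × C: 2 H each → 4
  2 × C: no H
  1 × C (aromatic): 1 H
  1 × Cl: no H
  1 × F: no H
  1 × O (charge -1): no H
  Total hydrogens = 11.
Net charge -1.
Molecular formula: C12H11ClFO4-

C12H11ClFO4-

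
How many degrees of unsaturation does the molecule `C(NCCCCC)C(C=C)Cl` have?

1

Molecular formula from the SMILES: C9H18ClN.
DoU = (2C + 2 + N − H − X)/2 = (2·9 + 2 + 1 − 18 − 1)/2 = 2/2 = 1.
(Structurally: 0 ring(s) + 1 π bond(s) = 1.)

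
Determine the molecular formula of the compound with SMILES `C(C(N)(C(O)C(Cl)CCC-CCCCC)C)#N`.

Heavy atoms from the SMILES: 13 C, 1 Cl, 2 N, 1 O.
Implicit hydrogens by atom environment:
  7 × C: 2 H each → 14
  2 × C: 3 H each → 6
  2 × C: 1 H each → 2
  2 × C: no H
  1 × Cl: no H
  1 × N: 2 H
  1 × N: no H
  1 × O: 1 H
  Total hydrogens = 25.
Molecular formula: C13H25ClN2O

C13H25ClN2O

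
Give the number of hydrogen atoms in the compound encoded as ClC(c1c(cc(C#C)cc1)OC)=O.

Hydrogens are implicit in SMILES; fill each atom to its normal valence:
  3 × C (aromatic): 1 H each → 3
  3 × C (aromatic): no H
  2 × C: no H
  2 × O: no H
  1 × C: 3 H
  1 × C: 1 H
  1 × Cl: no H
  Total hydrogens = 7.

7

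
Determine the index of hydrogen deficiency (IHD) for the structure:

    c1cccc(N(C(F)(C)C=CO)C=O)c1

6

Molecular formula from the SMILES: C11H12FNO2.
DoU = (2C + 2 + N − H − X)/2 = (2·11 + 2 + 1 − 12 − 1)/2 = 12/2 = 6.
(Structurally: 1 ring(s) + 5 π bond(s) = 6.)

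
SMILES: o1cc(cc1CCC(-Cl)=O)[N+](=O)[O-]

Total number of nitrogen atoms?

1

The symbol for nitrogen appears 1 time in the SMILES.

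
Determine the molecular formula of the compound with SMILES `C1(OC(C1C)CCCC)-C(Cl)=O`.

C9H15ClO2

Heavy atoms from the SMILES: 9 C, 1 Cl, 2 O.
Implicit hydrogens by atom environment:
  3 × C: 2 H each → 6
  3 × C: 1 H each → 3
  2 × C: 3 H each → 6
  2 × O: no H
  1 × C: no H
  1 × Cl: no H
  Total hydrogens = 15.
Molecular formula: C9H15ClO2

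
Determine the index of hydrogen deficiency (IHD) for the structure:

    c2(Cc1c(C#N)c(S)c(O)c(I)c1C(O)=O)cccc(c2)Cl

Molecular formula from the SMILES: C15H9ClINO3S.
DoU = (2C + 2 + N − H − X)/2 = (2·15 + 2 + 1 − 9 − 2)/2 = 22/2 = 11.
(Structurally: 2 ring(s) + 9 π bond(s) = 11.)

11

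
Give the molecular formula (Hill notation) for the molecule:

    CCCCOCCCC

C8H18O

Heavy atoms from the SMILES: 8 C, 1 O.
Implicit hydrogens by atom environment:
  6 × C: 2 H each → 12
  2 × C: 3 H each → 6
  1 × O: no H
  Total hydrogens = 18.
Molecular formula: C8H18O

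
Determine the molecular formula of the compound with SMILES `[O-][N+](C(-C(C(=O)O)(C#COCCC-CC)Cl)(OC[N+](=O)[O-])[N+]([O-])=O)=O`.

C11H14ClN3O10

Heavy atoms from the SMILES: 11 C, 1 Cl, 3 N, 10 O.
Implicit hydrogens by atom environment:
  6 × O: no H
  5 × C: 2 H each → 10
  5 × C: no H
  3 × N (charge +1): no H
  3 × O (charge -1): no H
  1 × C: 3 H
  1 × Cl: no H
  1 × O: 1 H
  Total hydrogens = 14.
Molecular formula: C11H14ClN3O10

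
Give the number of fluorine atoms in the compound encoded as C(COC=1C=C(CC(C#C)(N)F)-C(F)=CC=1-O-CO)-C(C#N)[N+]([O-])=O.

2

The symbol for fluorine appears 2 times in the SMILES.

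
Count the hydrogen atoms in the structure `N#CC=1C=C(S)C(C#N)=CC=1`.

4

Hydrogens are implicit in SMILES; fill each atom to its normal valence:
  3 × C (aromatic): 1 H each → 3
  3 × C (aromatic): no H
  2 × C: no H
  2 × N: no H
  1 × S: 1 H
  Total hydrogens = 4.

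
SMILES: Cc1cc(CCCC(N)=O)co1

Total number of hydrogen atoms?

13

Hydrogens are implicit in SMILES; fill each atom to its normal valence:
  3 × C: 2 H each → 6
  2 × C (aromatic): 1 H each → 2
  2 × C (aromatic): no H
  1 × C: 3 H
  1 × C: no H
  1 × N: 2 H
  1 × O (aromatic): no H
  1 × O: no H
  Total hydrogens = 13.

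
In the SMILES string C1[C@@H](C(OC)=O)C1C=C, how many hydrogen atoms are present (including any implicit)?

10

Hydrogens are implicit in SMILES; fill each atom to its normal valence:
  3 × C: 1 H each → 3
  2 × C: 2 H each → 4
  2 × O: no H
  1 × C: 3 H
  1 × C: no H
  Total hydrogens = 10.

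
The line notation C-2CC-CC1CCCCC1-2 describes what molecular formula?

Heavy atoms from the SMILES: 10 C.
Implicit hydrogens by atom environment:
  8 × C: 2 H each → 16
  2 × C: 1 H each → 2
  Total hydrogens = 18.
Molecular formula: C10H18

C10H18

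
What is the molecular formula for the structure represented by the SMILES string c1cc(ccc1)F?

C6H5F

Heavy atoms from the SMILES: 6 C, 1 F.
Implicit hydrogens by atom environment:
  5 × C (aromatic): 1 H each → 5
  1 × C (aromatic): no H
  1 × F: no H
  Total hydrogens = 5.
Molecular formula: C6H5F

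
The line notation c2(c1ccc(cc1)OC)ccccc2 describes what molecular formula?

Heavy atoms from the SMILES: 13 C, 1 O.
Implicit hydrogens by atom environment:
  9 × C (aromatic): 1 H each → 9
  3 × C (aromatic): no H
  1 × C: 3 H
  1 × O: no H
  Total hydrogens = 12.
Molecular formula: C13H12O

C13H12O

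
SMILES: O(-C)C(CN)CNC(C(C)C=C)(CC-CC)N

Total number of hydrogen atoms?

Hydrogens are implicit in SMILES; fill each atom to its normal valence:
  6 × C: 2 H each → 12
  3 × C: 3 H each → 9
  3 × C: 1 H each → 3
  2 × N: 2 H each → 4
  1 × C: no H
  1 × N: 1 H
  1 × O: no H
  Total hydrogens = 29.

29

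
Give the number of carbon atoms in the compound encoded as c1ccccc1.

The symbol for carbon appears 6 times in the SMILES. Lowercase c denotes aromatic carbon and counts toward C.

6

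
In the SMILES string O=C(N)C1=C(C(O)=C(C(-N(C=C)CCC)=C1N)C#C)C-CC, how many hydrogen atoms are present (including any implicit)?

Hydrogens are implicit in SMILES; fill each atom to its normal valence:
  6 × C (aromatic): no H
  5 × C: 2 H each → 10
  2 × C: 3 H each → 6
  2 × C: 1 H each → 2
  2 × C: no H
  2 × N: 2 H each → 4
  1 × N: no H
  1 × O: 1 H
  1 × O: no H
  Total hydrogens = 23.

23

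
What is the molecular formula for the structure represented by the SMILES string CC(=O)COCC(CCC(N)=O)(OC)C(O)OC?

C11H21NO6

Heavy atoms from the SMILES: 11 C, 1 N, 6 O.
Implicit hydrogens by atom environment:
  5 × O: no H
  4 × C: 2 H each → 8
  3 × C: 3 H each → 9
  3 × C: no H
  1 × C: 1 H
  1 × N: 2 H
  1 × O: 1 H
  Total hydrogens = 21.
Molecular formula: C11H21NO6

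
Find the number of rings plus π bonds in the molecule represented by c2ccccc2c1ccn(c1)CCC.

7

Molecular formula from the SMILES: C13H15N.
DoU = (2C + 2 + N − H − X)/2 = (2·13 + 2 + 1 − 15 − 0)/2 = 14/2 = 7.
(Structurally: 2 ring(s) + 5 π bond(s) = 7.)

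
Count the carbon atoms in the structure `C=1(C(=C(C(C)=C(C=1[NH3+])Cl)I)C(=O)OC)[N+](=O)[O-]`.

9

The symbol for carbon appears 9 times in the SMILES. (Cl is a single chlorine, not C + l.)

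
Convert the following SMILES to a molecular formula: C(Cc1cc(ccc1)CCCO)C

Heavy atoms from the SMILES: 12 C, 1 O.
Implicit hydrogens by atom environment:
  5 × C: 2 H each → 10
  4 × C (aromatic): 1 H each → 4
  2 × C (aromatic): no H
  1 × C: 3 H
  1 × O: 1 H
  Total hydrogens = 18.
Molecular formula: C12H18O

C12H18O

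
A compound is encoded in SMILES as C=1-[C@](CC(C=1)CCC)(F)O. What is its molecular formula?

C8H13FO

Heavy atoms from the SMILES: 8 C, 1 F, 1 O.
Implicit hydrogens by atom environment:
  3 × C: 2 H each → 6
  3 × C: 1 H each → 3
  1 × C: 3 H
  1 × C: no H
  1 × F: no H
  1 × O: 1 H
  Total hydrogens = 13.
Molecular formula: C8H13FO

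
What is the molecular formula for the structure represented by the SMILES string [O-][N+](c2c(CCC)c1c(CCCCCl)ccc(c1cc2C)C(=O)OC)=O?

Heavy atoms from the SMILES: 20 C, 1 Cl, 1 N, 4 O.
Implicit hydrogens by atom environment:
  7 × C (aromatic): no H
  6 × C: 2 H each → 12
  3 × C: 3 H each → 9
  3 × C (aromatic): 1 H each → 3
  3 × O: no H
  1 × C: no H
  1 × Cl: no H
  1 × N (charge +1): no H
  1 × O (charge -1): no H
  Total hydrogens = 24.
Molecular formula: C20H24ClNO4

C20H24ClNO4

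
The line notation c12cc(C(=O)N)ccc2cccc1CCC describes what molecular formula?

Heavy atoms from the SMILES: 14 C, 1 N, 1 O.
Implicit hydrogens by atom environment:
  6 × C (aromatic): 1 H each → 6
  4 × C (aromatic): no H
  2 × C: 2 H each → 4
  1 × C: 3 H
  1 × C: no H
  1 × N: 2 H
  1 × O: no H
  Total hydrogens = 15.
Molecular formula: C14H15NO

C14H15NO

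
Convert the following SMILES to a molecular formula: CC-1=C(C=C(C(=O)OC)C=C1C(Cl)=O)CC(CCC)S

C15H19ClO3S

Heavy atoms from the SMILES: 15 C, 1 Cl, 3 O, 1 S.
Implicit hydrogens by atom environment:
  4 × C (aromatic): no H
  3 × C: 3 H each → 9
  3 × C: 2 H each → 6
  3 × O: no H
  2 × C (aromatic): 1 H each → 2
  2 × C: no H
  1 × C: 1 H
  1 × Cl: no H
  1 × S: 1 H
  Total hydrogens = 19.
Molecular formula: C15H19ClO3S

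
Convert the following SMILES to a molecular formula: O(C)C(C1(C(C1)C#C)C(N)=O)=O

Heavy atoms from the SMILES: 8 C, 1 N, 3 O.
Implicit hydrogens by atom environment:
  4 × C: no H
  3 × O: no H
  2 × C: 1 H each → 2
  1 × C: 3 H
  1 × C: 2 H
  1 × N: 2 H
  Total hydrogens = 9.
Molecular formula: C8H9NO3

C8H9NO3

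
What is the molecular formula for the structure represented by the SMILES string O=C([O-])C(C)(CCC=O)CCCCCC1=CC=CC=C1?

Heavy atoms from the SMILES: 17 C, 3 O.
Implicit hydrogens by atom environment:
  7 × C: 2 H each → 14
  5 × C (aromatic): 1 H each → 5
  2 × C: no H
  2 × O: no H
  1 × C: 3 H
  1 × C: 1 H
  1 × C (aromatic): no H
  1 × O (charge -1): no H
  Total hydrogens = 23.
Net charge -1.
Molecular formula: C17H23O3-

C17H23O3-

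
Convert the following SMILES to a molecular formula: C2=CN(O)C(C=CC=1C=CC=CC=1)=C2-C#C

C14H11NO

Heavy atoms from the SMILES: 14 C, 1 N, 1 O.
Implicit hydrogens by atom environment:
  7 × C (aromatic): 1 H each → 7
  3 × C: 1 H each → 3
  3 × C (aromatic): no H
  1 × C: no H
  1 × N (aromatic): no H
  1 × O: 1 H
  Total hydrogens = 11.
Molecular formula: C14H11NO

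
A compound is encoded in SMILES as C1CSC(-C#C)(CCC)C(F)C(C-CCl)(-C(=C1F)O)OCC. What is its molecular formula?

C16H23ClF2O2S

Heavy atoms from the SMILES: 16 C, 1 Cl, 2 F, 2 O, 1 S.
Implicit hydrogens by atom environment:
  7 × C: 2 H each → 14
  5 × C: no H
  2 × C: 3 H each → 6
  2 × C: 1 H each → 2
  2 × F: no H
  1 × Cl: no H
  1 × O: 1 H
  1 × O: no H
  1 × S: no H
  Total hydrogens = 23.
Molecular formula: C16H23ClF2O2S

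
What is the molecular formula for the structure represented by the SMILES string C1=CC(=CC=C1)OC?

Heavy atoms from the SMILES: 7 C, 1 O.
Implicit hydrogens by atom environment:
  5 × C (aromatic): 1 H each → 5
  1 × C: 3 H
  1 × C (aromatic): no H
  1 × O: no H
  Total hydrogens = 8.
Molecular formula: C7H8O

C7H8O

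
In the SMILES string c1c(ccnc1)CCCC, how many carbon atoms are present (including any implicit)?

9

The symbol for carbon appears 9 times in the SMILES. Lowercase c denotes aromatic carbon and counts toward C.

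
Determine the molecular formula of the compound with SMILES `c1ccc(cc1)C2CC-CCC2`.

Heavy atoms from the SMILES: 12 C.
Implicit hydrogens by atom environment:
  5 × C: 2 H each → 10
  5 × C (aromatic): 1 H each → 5
  1 × C: 1 H
  1 × C (aromatic): no H
  Total hydrogens = 16.
Molecular formula: C12H16

C12H16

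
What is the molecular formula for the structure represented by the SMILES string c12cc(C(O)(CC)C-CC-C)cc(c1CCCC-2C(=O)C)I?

Heavy atoms from the SMILES: 19 C, 1 I, 2 O.
Implicit hydrogens by atom environment:
  7 × C: 2 H each → 14
  4 × C (aromatic): no H
  3 × C: 3 H each → 9
  2 × C (aromatic): 1 H each → 2
  2 × C: no H
  1 × C: 1 H
  1 × I: no H
  1 × O: 1 H
  1 × O: no H
  Total hydrogens = 27.
Molecular formula: C19H27IO2

C19H27IO2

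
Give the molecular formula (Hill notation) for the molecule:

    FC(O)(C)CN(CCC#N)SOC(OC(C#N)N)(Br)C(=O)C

C11H16BrFN4O4S

Heavy atoms from the SMILES: 1 Br, 11 C, 1 F, 4 N, 4 O, 1 S.
Implicit hydrogens by atom environment:
  5 × C: no H
  3 × C: 2 H each → 6
  3 × N: no H
  3 × O: no H
  2 × C: 3 H each → 6
  1 × Br: no H
  1 × C: 1 H
  1 × F: no H
  1 × N: 2 H
  1 × O: 1 H
  1 × S: no H
  Total hydrogens = 16.
Molecular formula: C11H16BrFN4O4S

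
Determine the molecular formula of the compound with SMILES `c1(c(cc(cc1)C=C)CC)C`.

Heavy atoms from the SMILES: 11 C.
Implicit hydrogens by atom environment:
  3 × C (aromatic): 1 H each → 3
  3 × C (aromatic): no H
  2 × C: 3 H each → 6
  2 × C: 2 H each → 4
  1 × C: 1 H
  Total hydrogens = 14.
Molecular formula: C11H14

C11H14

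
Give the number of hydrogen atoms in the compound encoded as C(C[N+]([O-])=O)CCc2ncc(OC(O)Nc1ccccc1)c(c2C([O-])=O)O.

18

Hydrogens are implicit in SMILES; fill each atom to its normal valence:
  6 × C (aromatic): 1 H each → 6
  5 × C (aromatic): no H
  4 × C: 2 H each → 8
  3 × O: no H
  2 × O: 1 H each → 2
  2 × O (charge -1): no H
  1 × C: 1 H
  1 × C: no H
  1 × N: 1 H
  1 × N (aromatic): no H
  1 × N (charge +1): no H
  Total hydrogens = 18.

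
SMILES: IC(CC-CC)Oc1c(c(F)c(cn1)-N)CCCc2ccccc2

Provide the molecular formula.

Heavy atoms from the SMILES: 19 C, 1 F, 1 I, 2 N, 1 O.
Implicit hydrogens by atom environment:
  6 × C: 2 H each → 12
  6 × C (aromatic): 1 H each → 6
  5 × C (aromatic): no H
  1 × C: 3 H
  1 × C: 1 H
  1 × F: no H
  1 × I: no H
  1 × N: 2 H
  1 × N (aromatic): no H
  1 × O: no H
  Total hydrogens = 24.
Molecular formula: C19H24FIN2O

C19H24FIN2O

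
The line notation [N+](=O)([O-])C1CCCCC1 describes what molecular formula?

Heavy atoms from the SMILES: 6 C, 1 N, 2 O.
Implicit hydrogens by atom environment:
  5 × C: 2 H each → 10
  1 × C: 1 H
  1 × N (charge +1): no H
  1 × O: no H
  1 × O (charge -1): no H
  Total hydrogens = 11.
Molecular formula: C6H11NO2

C6H11NO2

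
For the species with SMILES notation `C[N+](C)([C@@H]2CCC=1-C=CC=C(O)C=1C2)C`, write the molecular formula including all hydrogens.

Heavy atoms from the SMILES: 13 C, 1 N, 1 O.
Implicit hydrogens by atom environment:
  3 × C: 3 H each → 9
  3 × C: 2 H each → 6
  3 × C (aromatic): 1 H each → 3
  3 × C (aromatic): no H
  1 × C: 1 H
  1 × N (charge +1): no H
  1 × O: 1 H
  Total hydrogens = 20.
Net charge +1.
Molecular formula: C13H20NO+

C13H20NO+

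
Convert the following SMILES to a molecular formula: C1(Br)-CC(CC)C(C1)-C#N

Heavy atoms from the SMILES: 1 Br, 8 C, 1 N.
Implicit hydrogens by atom environment:
  3 × C: 2 H each → 6
  3 × C: 1 H each → 3
  1 × Br: no H
  1 × C: 3 H
  1 × C: no H
  1 × N: no H
  Total hydrogens = 12.
Molecular formula: C8H12BrN

C8H12BrN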